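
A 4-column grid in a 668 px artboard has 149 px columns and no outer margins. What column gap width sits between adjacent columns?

24 px

4·149 + 3g = 668 → 3g = 72 → g = 24 px.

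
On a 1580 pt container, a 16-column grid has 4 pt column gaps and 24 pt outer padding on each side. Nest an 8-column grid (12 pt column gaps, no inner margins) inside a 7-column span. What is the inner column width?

73 pt

Inside the margins: 1580 − 48 = 1532 pt.
16c + 15·4 = 1532 → 16c = 1472 → c = 92 pt.
7-column span = 7·92 + 6·4 = 668 pt.
8d + 7·12 = 668 → 8d = 584 → d = 73 pt.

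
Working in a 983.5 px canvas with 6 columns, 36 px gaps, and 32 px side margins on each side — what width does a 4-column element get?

601 px

Inside the margins: 983.5 − 64 = 919.5 px.
6 columns + 5 gaps: 6c + 5·36 = 919.5.
6c = 919.5 − 180 = 739.5, so c = 123.25 px.
4-column span = 4·123.25 + 3·36 = 601 px.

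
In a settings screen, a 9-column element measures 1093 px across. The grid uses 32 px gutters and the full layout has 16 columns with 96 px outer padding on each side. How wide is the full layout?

Subtracting 8 gutters of 32 leaves 837 for 9 columns, so c = 93 px.
Total width: 2·96 + 16·93 + 15·32 = 2160 px.

2160 px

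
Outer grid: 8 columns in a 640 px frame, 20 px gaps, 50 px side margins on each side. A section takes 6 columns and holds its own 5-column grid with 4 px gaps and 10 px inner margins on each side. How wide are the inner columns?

Outer content = 640 − 2·50 = 540 px.
Subtracting 7 gaps of 20 leaves 400 for 8 columns, so c = 50 px.
Span of 6: 6·50 + 5·20 = 300 + 100 = 400 px.
Inner content = 400 − 2·10 = 380 px.
5d + 4·4 = 380 → 5d = 364 → d = 72.8 px.

72.8 px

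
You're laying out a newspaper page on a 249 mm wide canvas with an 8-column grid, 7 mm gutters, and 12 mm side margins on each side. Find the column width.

22 mm

Inside the margins: 249 − 24 = 225 mm.
8c + 7·7 = 225 → 8c = 176 → c = 22 mm.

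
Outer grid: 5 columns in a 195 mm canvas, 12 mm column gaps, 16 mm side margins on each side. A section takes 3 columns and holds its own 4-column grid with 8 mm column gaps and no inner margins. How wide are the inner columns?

Inside the margins: 195 − 32 = 163 mm.
5 columns + 4 column gaps: 5c + 4·12 = 163.
5c = 163 − 48 = 115, so c = 23 mm.
3-column span = 3·23 + 2·12 = 93 mm.
4 columns + 3 column gaps: 4d + 3·8 = 93.
4d = 93 − 24 = 69, so d = 17.25 mm.

17.25 mm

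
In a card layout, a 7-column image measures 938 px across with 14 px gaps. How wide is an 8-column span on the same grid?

1074 px

7c + 6·14 = 938 → 7c = 854 → c = 122 px.
Span of 8: 8·122 + 7·14 = 976 + 98 = 1074 px.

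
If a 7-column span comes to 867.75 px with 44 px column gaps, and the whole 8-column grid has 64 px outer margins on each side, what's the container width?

Subtracting 6 column gaps of 44 leaves 603.75 for 7 columns, so c = 86.25 px.
Adding margins, columns and gutters: 128 + 690 + 308 = 1126 px.

1126 px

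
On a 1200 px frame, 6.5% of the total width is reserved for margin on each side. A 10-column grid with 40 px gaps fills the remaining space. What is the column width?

1200 × (1 − 2·6.5%) = 1200 × 87% = 1044 px for the columns.
Subtracting 9 gaps of 40 leaves 684 for 10 columns, so c = 68.4 px.

68.4 px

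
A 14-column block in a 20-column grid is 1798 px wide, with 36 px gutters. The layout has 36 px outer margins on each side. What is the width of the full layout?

2656 px

Subtracting 13 gutters of 36 leaves 1330 for 14 columns, so c = 95 px.
Layout = 2·36 + 20·95 + 19·36 = 72 + 1900 + 684 = 2656 px.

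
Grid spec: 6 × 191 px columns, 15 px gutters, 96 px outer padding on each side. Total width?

Adding margins, columns and gutters: 192 + 1146 + 75 = 1413 px.

1413 px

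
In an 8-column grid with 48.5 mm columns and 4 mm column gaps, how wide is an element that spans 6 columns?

311 mm

6 columns plus 5 column gaps: 291 + 20 = 311 mm.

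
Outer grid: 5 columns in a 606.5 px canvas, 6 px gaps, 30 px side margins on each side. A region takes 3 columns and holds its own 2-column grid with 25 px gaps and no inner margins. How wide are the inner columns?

150.25 px

Inside the margins: 606.5 − 60 = 546.5 px.
Subtracting 4 gaps of 6 leaves 522.5 for 5 columns, so c = 104.5 px.
3 columns plus 2 gaps: 313.5 + 12 = 325.5 px.
2 columns + 1 gap: 2d + 1·25 = 325.5.
2d = 325.5 − 25 = 300.5, so d = 150.25 px.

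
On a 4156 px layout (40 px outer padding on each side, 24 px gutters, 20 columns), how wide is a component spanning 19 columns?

3871 px

Inside the margins: 4156 − 80 = 4076 px.
20 columns + 19 gutters: 20c + 19·24 = 4076.
20c = 4076 − 456 = 3620, so c = 181 px.
19-column span = 19·181 + 18·24 = 3871 px.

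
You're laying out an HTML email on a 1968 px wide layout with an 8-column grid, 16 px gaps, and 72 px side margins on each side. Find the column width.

214 px

Content width = 1968 − 2·72 = 1824 px.
8c + 7·16 = 1824 → 8c = 1712 → c = 214 px.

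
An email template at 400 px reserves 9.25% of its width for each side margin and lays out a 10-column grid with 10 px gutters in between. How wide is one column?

23.6 px

Each margin = 9.25% of 400 = 37 px; content = 400 − 2·37 = 326 px.
326 − 9·10 = 236; ÷10 gives c = 23.6 px.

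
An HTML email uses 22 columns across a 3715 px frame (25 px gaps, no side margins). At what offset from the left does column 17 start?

Subtracting 21 gaps of 25 leaves 3190 for 22 columns, so c = 145 px.
Each column+gutter stride is 170 px; with no margin, 16 of them is 2720 px.

2720 px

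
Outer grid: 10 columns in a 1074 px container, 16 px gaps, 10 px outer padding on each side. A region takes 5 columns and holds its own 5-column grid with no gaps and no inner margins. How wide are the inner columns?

103.8 px

Outer content = 1074 − 2·10 = 1054 px.
Subtracting 9 gaps of 16 leaves 910 for 10 columns, so c = 91 px.
5-column span = 5·91 + 4·16 = 519 px.
519 / 5 = 103.8 px per column.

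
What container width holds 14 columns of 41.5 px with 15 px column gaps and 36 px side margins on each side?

848 px

Total width: 2·36 + 14·41.5 + 13·15 = 848 px.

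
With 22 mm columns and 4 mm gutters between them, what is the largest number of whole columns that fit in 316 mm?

12 columns: 12·22 + 11·4 = 308 mm ≤ 316.
13 columns: 334 mm > 316. So 12.

12 columns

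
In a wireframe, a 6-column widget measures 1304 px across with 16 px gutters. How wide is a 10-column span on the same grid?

Subtracting 5 gutters of 16 leaves 1224 for 6 columns, so c = 204 px.
10 columns plus 9 gutters: 2040 + 144 = 2184 px.

2184 px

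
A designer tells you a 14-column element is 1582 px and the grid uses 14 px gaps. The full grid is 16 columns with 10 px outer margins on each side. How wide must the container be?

1830 px

14 columns + 13 gaps: 14c + 13·14 = 1582.
14c = 1582 − 182 = 1400, so c = 100 px.
Total width: 2·10 + 16·100 + 15·14 = 1830 px.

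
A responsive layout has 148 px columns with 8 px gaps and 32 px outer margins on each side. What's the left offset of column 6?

Before column 6: the margin + 5 columns + 5 gaps.
Offset = 32 + 5·(148 + 8) = 32 + 780 = 812 px.

812 px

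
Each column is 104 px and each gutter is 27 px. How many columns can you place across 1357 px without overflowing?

Each extra column adds 104 + 27 = 131 px.
(1357 + 27) / 131 = 10.56, so 10 columns fit.

10 columns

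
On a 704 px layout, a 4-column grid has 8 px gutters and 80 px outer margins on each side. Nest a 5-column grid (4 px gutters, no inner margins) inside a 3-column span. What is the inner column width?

78 px

Inside the margins: 704 − 160 = 544 px.
4c + 3·8 = 544 → 4c = 520 → c = 130 px.
3-column span = 3·130 + 2·8 = 406 px.
5d + 4·4 = 406 → 5d = 390 → d = 78 px.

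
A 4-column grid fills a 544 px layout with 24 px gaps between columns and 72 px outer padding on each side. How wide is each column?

Content width = 544 − 2·72 = 400 px.
4c + 3·24 = 400 → 4c = 328 → c = 82 px.

82 px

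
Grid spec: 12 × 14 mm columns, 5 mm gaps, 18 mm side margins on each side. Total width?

259 mm

Adding margins, columns and gutters: 36 + 168 + 55 = 259 mm.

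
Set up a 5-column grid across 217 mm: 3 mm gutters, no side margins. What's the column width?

41 mm

5c + 4·3 = 217 → 5c = 205 → c = 41 mm.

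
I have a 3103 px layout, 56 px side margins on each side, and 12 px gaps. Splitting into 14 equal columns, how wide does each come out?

202.5 px

Inside the margins: 3103 − 112 = 2991 px.
Subtracting 13 gaps of 12 leaves 2835 for 14 columns, so c = 202.5 px.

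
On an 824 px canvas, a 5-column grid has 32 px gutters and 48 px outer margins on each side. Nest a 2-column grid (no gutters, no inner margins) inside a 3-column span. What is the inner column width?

Inside the margins: 824 − 96 = 728 px.
5c + 4·32 = 728 → 5c = 600 → c = 120 px.
3 columns plus 2 gutters: 360 + 64 = 424 px.
With no gutters, each column is 424/2 = 212 px.

212 px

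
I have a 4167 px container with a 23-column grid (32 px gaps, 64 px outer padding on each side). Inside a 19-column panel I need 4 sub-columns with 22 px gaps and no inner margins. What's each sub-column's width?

816.25 px

Inside the margins: 4167 − 128 = 4039 px.
Subtracting 22 gaps of 32 leaves 3335 for 23 columns, so c = 145 px.
Span of 19: 19·145 + 18·32 = 2755 + 576 = 3331 px.
4d + 3·22 = 3331 → 4d = 3265 → d = 816.25 px.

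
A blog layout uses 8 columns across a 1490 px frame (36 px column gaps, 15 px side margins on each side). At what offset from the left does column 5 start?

763 px

Take off 30 px of margins, leaving 1460 px.
8 columns + 7 column gaps: 8c + 7·36 = 1460.
8c = 1460 − 252 = 1208, so c = 151 px.
Each column+gutter stride is 187 px; 4 of them past the 15 px margin is 15 + 748 = 763 px.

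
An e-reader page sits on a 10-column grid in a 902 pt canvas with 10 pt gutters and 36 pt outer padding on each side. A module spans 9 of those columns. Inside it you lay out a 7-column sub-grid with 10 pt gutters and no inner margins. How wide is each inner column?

Take off 72 pt of margins, leaving 830 pt.
830 − 9·10 = 740; ÷10 gives c = 74 pt.
9 columns plus 8 gutters: 666 + 80 = 746 pt.
746 − 6·10 = 686; ÷7 gives d = 98 pt.

98 pt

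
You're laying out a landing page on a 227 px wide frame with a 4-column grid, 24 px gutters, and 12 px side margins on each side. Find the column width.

Subtract both margins: 227 − 2·12 = 203 px.
4c + 3·24 = 203 → 4c = 131 → c = 32.75 px.

32.75 px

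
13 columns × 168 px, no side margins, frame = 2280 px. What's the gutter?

13 columns take 13·168 = 2184 px; remaining 96 splits into 12 gutters.
g = 96 / 12 = 8 px.

8 px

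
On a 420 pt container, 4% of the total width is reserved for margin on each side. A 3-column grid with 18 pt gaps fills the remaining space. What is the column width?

420 × (1 − 2·4%) = 420 × 92% = 386.4 pt for the columns.
3 columns + 2 gaps: 3c + 2·18 = 386.4.
3c = 386.4 − 36 = 350.4, so c = 116.8 pt.

116.8 pt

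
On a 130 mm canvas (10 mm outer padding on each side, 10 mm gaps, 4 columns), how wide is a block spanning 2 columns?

Inside the margins: 130 − 20 = 110 mm.
4c + 3·10 = 110 → 4c = 80 → c = 20 mm.
2-column span = 2·20 + 1·10 = 50 mm.

50 mm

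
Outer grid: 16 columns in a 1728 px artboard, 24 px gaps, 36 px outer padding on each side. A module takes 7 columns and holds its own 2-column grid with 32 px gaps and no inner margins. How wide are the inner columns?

Inside the margins: 1728 − 72 = 1656 px.
Subtracting 15 gaps of 24 leaves 1296 for 16 columns, so c = 81 px.
7-column span = 7·81 + 6·24 = 711 px.
2d + 1·32 = 711 → 2d = 679 → d = 339.5 px.

339.5 px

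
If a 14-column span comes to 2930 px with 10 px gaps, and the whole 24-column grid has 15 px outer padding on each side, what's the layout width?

5060 px

2930 − 13·10 = 2800; ÷14 gives c = 200 px.
Layout = 2·15 + 24·200 + 23·10 = 30 + 4800 + 230 = 5060 px.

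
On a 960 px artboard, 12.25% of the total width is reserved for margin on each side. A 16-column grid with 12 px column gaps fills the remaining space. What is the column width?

960 × (1 − 2·12.25%) = 960 × 75.5% = 724.8 px for the columns.
16 columns + 15 column gaps: 16c + 15·12 = 724.8.
16c = 724.8 − 180 = 544.8, so c = 34.05 px.

34.05 px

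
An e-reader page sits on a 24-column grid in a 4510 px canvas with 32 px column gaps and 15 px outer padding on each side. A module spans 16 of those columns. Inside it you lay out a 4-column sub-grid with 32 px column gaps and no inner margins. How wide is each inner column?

Outer content = 4510 − 2·15 = 4480 px.
Subtracting 23 column gaps of 32 leaves 3744 for 24 columns, so c = 156 px.
Span of 16: 16·156 + 15·32 = 2496 + 480 = 2976 px.
4d + 3·32 = 2976 → 4d = 2880 → d = 720 px.

720 px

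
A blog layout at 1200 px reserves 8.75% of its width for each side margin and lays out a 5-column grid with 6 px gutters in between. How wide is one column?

Each margin = 8.75% of 1200 = 105 px; content = 1200 − 2·105 = 990 px.
5 columns + 4 gutters: 5c + 4·6 = 990.
5c = 990 − 24 = 966, so c = 193.2 px.

193.2 px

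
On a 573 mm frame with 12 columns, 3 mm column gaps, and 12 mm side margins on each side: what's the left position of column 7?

Content = 573 − 2·12 = 549 mm.
12 columns + 11 column gaps: 12c + 11·3 = 549.
12c = 549 − 33 = 516, so c = 43 mm.
Column 7 starts at margin + 6·(column + gutter) = 12 + 6·46 = 288 mm.

288 mm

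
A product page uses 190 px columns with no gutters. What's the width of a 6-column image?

1140 px

6-column span = 6·190 = 1140 px.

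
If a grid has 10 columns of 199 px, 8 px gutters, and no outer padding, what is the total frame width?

Summing: 1990 + 72 = 2062 px.

2062 px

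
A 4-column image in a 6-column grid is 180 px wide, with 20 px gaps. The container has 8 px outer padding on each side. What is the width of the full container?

296 px

4c + 3·20 = 180 → 4c = 120 → c = 30 px.
Container = 2·8 + 6·30 + 5·20 = 16 + 180 + 100 = 296 px.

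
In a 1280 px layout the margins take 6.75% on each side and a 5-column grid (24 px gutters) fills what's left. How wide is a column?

Margins: 6.75% × 1280 = 86.4 px each, so content = 1280 − 172.8 = 1107.2 px.
5 columns + 4 gutters: 5c + 4·24 = 1107.2.
5c = 1107.2 − 96 = 1011.2, so c = 202.24 px.

202.24 px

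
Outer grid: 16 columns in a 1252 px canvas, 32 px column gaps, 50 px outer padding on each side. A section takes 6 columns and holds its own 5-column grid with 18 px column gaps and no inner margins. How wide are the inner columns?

68 px

Subtract both margins: 1252 − 2·50 = 1152 px.
Subtracting 15 column gaps of 32 leaves 672 for 16 columns, so c = 42 px.
6-column span = 6·42 + 5·32 = 412 px.
Subtracting 4 column gaps of 18 leaves 340 for 5 columns, so d = 68 px.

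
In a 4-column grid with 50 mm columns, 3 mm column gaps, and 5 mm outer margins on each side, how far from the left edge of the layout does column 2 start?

Column 2 starts at margin + 1·(column + gutter) = 5 + 1·53 = 58 mm.

58 mm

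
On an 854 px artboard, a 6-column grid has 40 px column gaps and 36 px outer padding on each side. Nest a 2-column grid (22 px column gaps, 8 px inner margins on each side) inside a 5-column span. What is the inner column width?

303.5 px

Inside the margins: 854 − 72 = 782 px.
Subtracting 5 column gaps of 40 leaves 582 for 6 columns, so c = 97 px.
5 columns plus 4 column gaps: 485 + 160 = 645 px.
Inner content = 645 − 2·8 = 629 px.
2d + 1·22 = 629 → 2d = 607 → d = 303.5 px.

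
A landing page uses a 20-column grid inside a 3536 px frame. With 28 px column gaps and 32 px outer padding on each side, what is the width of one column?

Inside the margins: 3536 − 64 = 3472 px.
3472 − 19·28 = 2940; ÷20 gives c = 147 px.

147 px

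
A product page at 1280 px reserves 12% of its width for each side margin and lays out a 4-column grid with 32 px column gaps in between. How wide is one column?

Margins: 12% × 1280 = 153.6 px each, so content = 1280 − 307.2 = 972.8 px.
4 columns + 3 column gaps: 4c + 3·32 = 972.8.
4c = 972.8 − 96 = 876.8, so c = 219.2 px.

219.2 px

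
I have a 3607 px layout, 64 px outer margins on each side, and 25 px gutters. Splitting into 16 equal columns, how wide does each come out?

194 px

Content width = 3607 − 2·64 = 3479 px.
3479 − 15·25 = 3104; ÷16 gives c = 194 px.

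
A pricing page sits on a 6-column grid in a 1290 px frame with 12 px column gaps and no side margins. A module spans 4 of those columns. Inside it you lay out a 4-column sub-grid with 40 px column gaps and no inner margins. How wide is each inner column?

Subtracting 5 column gaps of 12 leaves 1230 for 6 columns, so c = 205 px.
4-column span = 4·205 + 3·12 = 856 px.
856 − 3·40 = 736; ÷4 gives d = 184 px.

184 px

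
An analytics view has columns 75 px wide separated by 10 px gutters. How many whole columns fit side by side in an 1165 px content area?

Each extra column adds 75 + 10 = 85 px.
(1165 + 10) / 85 = 13.82, so 13 columns fit.

13 columns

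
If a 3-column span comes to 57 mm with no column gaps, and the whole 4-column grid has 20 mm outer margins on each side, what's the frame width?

116 mm

3c = 57 → c = 19 mm.
Total width: 2·20 + 4·19 = 116 mm.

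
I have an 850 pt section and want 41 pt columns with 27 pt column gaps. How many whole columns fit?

Each extra column adds 41 + 27 = 68 pt.
(850 + 27) / 68 = 12.90, so 12 columns fit.

12 columns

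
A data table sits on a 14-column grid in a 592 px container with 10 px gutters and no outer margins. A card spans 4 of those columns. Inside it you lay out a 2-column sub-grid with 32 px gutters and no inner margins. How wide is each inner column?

592 − 13·10 = 462; ÷14 gives c = 33 px.
4 columns plus 3 gutters: 132 + 30 = 162 px.
2d + 1·32 = 162 → 2d = 130 → d = 65 px.

65 px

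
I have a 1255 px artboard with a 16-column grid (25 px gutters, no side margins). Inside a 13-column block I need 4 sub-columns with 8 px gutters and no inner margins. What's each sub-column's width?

247.75 px

Subtracting 15 gutters of 25 leaves 880 for 16 columns, so c = 55 px.
13 columns plus 12 gutters: 715 + 300 = 1015 px.
4d + 3·8 = 1015 → 4d = 991 → d = 247.75 px.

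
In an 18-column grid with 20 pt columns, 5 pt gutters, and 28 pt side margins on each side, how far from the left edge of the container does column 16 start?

Before column 16: the margin + 15 columns + 15 gutters.
Offset = 28 + 15·(20 + 5) = 28 + 375 = 403 pt.

403 pt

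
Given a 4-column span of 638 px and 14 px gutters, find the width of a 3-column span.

475 px

638 − 3·14 = 596; ÷4 gives c = 149 px.
Span of 3: 3·149 + 2·14 = 447 + 28 = 475 px.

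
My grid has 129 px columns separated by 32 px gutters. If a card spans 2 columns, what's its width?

290 px

2-column span = 2·129 + 1·32 = 290 px.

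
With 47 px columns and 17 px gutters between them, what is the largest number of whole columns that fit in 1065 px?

Each extra column adds 47 + 17 = 64 px.
(1065 + 17) / 64 = 16.91, so 16 columns fit.

16 columns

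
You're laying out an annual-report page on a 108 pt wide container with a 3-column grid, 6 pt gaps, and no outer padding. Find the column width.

32 pt

108 − 2·6 = 96; ÷3 gives c = 32 pt.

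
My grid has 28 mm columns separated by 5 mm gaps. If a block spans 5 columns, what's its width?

160 mm

Span of 5: 5·28 + 4·5 = 140 + 20 = 160 mm.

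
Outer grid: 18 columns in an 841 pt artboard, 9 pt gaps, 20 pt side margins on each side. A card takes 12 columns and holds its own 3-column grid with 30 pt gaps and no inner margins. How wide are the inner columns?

Inside the margins: 841 − 40 = 801 pt.
Subtracting 17 gaps of 9 leaves 648 for 18 columns, so c = 36 pt.
Span of 12: 12·36 + 11·9 = 432 + 99 = 531 pt.
3 columns + 2 gaps: 3d + 2·30 = 531.
3d = 531 − 60 = 471, so d = 157 pt.

157 pt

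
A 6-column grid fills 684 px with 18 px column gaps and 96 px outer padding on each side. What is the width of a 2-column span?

Subtract both margins: 684 − 2·96 = 492 px.
492 − 5·18 = 402; ÷6 gives c = 67 px.
2 columns plus 1 column gap: 134 + 18 = 152 px.

152 px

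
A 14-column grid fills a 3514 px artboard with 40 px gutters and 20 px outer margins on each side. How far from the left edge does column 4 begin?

Take off 40 px of margins, leaving 3474 px.
14 columns + 13 gutters: 14c + 13·40 = 3474.
14c = 3474 − 520 = 2954, so c = 211 px.
Each column+gutter stride is 251 px; 3 of them past the 20 px margin is 20 + 753 = 773 px.

773 px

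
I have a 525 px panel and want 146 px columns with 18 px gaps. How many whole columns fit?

Each extra column adds 146 + 18 = 164 px.
(525 + 18) / 164 = 3.31, so 3 columns fit.

3 columns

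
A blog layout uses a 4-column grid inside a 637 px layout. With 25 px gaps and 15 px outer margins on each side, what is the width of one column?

133 px

Subtract both margins: 637 − 2·15 = 607 px.
Subtracting 3 gaps of 25 leaves 532 for 4 columns, so c = 133 px.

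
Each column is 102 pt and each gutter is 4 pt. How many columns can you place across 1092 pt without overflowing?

Each extra column adds 102 + 4 = 106 pt.
(1092 + 4) / 106 = 10.34, so 10 columns fit.

10 columns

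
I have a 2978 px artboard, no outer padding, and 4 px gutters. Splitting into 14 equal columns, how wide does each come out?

2978 − 13·4 = 2926; ÷14 gives c = 209 px.

209 px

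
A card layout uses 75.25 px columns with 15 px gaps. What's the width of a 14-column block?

1248.5 px

Span of 14: 14·75.25 + 13·15 = 1053.5 + 195 = 1248.5 px.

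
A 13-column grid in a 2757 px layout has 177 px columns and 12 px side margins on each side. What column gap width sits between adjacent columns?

36 px

Content width = 2757 − 2·12 = 2733 px.
13 columns take 13·177 = 2301 px; remaining 432 splits into 12 column gaps.
g = 432 / 12 = 36 px.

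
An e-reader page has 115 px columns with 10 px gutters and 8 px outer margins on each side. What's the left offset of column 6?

633 px

Before column 6: the margin + 5 columns + 5 gutters.
Offset = 8 + 5·(115 + 10) = 8 + 625 = 633 px.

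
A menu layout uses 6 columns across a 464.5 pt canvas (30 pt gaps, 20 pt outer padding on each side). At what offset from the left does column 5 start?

Content = 464.5 − 2·20 = 424.5 pt.
6 columns + 5 gaps: 6c + 5·30 = 424.5.
6c = 424.5 − 150 = 274.5, so c = 45.75 pt.
Each column+gutter stride is 75.75 pt; 4 of them past the 20 pt margin is 20 + 303 = 323 pt.

323 pt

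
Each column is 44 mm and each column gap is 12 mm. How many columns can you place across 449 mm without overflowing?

Each extra column adds 44 + 12 = 56 mm.
(449 + 12) / 56 = 8.23, so 8 columns fit.

8 columns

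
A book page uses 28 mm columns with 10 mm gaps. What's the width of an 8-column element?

8 columns plus 7 gaps: 224 + 70 = 294 mm.

294 mm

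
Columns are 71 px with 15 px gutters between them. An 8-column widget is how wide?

673 px

8 columns plus 7 gutters: 568 + 105 = 673 px.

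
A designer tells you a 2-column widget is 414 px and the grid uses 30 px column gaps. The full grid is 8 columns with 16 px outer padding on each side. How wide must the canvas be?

1778 px

Subtracting 1 column gap of 30 leaves 384 for 2 columns, so c = 192 px.
Canvas = 2·16 + 8·192 + 7·30 = 32 + 1536 + 210 = 1778 px.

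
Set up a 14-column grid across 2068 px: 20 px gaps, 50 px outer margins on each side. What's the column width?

122 px

Take off 100 px of margins, leaving 1968 px.
Subtracting 13 gaps of 20 leaves 1708 for 14 columns, so c = 122 px.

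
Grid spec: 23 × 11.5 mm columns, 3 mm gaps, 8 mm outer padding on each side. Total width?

346.5 mm

Adding margins, columns and gutters: 16 + 264.5 + 66 = 346.5 mm.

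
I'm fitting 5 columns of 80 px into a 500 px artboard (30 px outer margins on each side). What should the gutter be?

10 px

Content width = 500 − 2·30 = 440 px.
Columns use 400 px, leaving 40 px across 4 gutters = 10 px each.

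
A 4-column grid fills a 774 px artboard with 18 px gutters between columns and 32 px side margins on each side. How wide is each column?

164 px

Take off 64 px of margins, leaving 710 px.
Subtracting 3 gutters of 18 leaves 656 for 4 columns, so c = 164 px.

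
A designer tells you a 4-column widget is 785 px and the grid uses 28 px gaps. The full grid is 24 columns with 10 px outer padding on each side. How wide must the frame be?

4c + 3·28 = 785 → 4c = 701 → c = 175.25 px.
Frame = 2·10 + 24·175.25 + 23·28 = 20 + 4206 + 644 = 4870 px.

4870 px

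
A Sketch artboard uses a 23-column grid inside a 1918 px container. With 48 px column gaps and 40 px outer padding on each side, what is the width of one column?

34 px

Inside the margins: 1918 − 80 = 1838 px.
23 columns + 22 column gaps: 23c + 22·48 = 1838.
23c = 1838 − 1056 = 782, so c = 34 px.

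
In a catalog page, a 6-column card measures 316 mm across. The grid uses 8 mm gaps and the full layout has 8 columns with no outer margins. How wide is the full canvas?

6c + 5·8 = 316 → 6c = 276 → c = 46 mm.
Total width: 8·46 + 7·8 = 424 mm.

424 mm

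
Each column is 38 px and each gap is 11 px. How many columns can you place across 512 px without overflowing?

10 columns: 10·38 + 9·11 = 479 px ≤ 512.
11 columns: 528 px > 512. So 10.

10 columns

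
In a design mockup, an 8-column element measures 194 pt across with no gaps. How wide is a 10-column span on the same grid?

8c = 194 → c = 24.25 pt.
10-column span = 10·24.25 = 242.5 pt.

242.5 pt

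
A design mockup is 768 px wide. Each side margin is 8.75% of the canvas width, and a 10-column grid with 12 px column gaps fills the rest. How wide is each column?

52.56 px

768 × (1 − 2·8.75%) = 768 × 82.5% = 633.6 px for the columns.
10 columns + 9 column gaps: 10c + 9·12 = 633.6.
10c = 633.6 − 108 = 525.6, so c = 52.56 px.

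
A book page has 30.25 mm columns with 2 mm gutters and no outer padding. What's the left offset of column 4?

Before column 4: 3 columns + 3 gutters.
Offset = 3·(30.25 + 2) = 3·32.25 = 96.75 mm.

96.75 mm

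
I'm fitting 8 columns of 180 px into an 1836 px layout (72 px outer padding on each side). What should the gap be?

36 px

Take off 144 px of margins, leaving 1692 px.
Columns use 1440 px, leaving 252 px across 7 gaps = 36 px each.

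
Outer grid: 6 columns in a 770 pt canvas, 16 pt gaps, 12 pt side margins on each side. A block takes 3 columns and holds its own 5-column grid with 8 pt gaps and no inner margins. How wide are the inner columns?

66.6 pt

Subtract both margins: 770 − 2·12 = 746 pt.
Subtracting 5 gaps of 16 leaves 666 for 6 columns, so c = 111 pt.
Span of 3: 3·111 + 2·16 = 333 + 32 = 365 pt.
365 − 4·8 = 333; ÷5 gives d = 66.6 pt.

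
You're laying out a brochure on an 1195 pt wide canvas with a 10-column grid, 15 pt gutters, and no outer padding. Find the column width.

106 pt

Subtracting 9 gutters of 15 leaves 1060 for 10 columns, so c = 106 pt.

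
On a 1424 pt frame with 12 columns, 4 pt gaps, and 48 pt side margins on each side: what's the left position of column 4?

381 pt

Content = 1424 − 2·48 = 1328 pt.
Subtracting 11 gaps of 4 leaves 1284 for 12 columns, so c = 107 pt.
Each column+gutter stride is 111 pt; 3 of them past the 48 pt margin is 48 + 333 = 381 pt.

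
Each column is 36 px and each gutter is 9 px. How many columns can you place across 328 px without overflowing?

7 columns

k columns need k·36 + (k−1)·9 = k·45 − 9.
k·45 − 9 ≤ 328 → k ≤ 337 / 45 ≈ 7.49, so k = 7.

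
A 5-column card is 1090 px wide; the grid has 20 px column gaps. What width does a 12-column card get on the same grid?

1090 − 4·20 = 1010; ÷5 gives c = 202 px.
12 columns plus 11 column gaps: 2424 + 220 = 2644 px.

2644 px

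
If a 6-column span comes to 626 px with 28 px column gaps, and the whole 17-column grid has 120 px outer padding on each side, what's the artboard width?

6c + 5·28 = 626 → 6c = 486 → c = 81 px.
Total width: 2·120 + 17·81 + 16·28 = 2065 px.

2065 px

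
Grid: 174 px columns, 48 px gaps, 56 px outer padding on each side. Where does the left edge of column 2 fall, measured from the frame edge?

278 px

Before column 2: the margin + 1 column + 1 gap.
Offset = 56 + 1·(174 + 48) = 56 + 222 = 278 px.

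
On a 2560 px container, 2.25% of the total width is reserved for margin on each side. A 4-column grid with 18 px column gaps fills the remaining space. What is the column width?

597.7 px

Margins: 2.25% × 2560 = 57.6 px each, so content = 2560 − 115.2 = 2444.8 px.
Subtracting 3 column gaps of 18 leaves 2390.8 for 4 columns, so c = 597.7 px.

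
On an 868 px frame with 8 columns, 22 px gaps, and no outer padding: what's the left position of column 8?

868 − 7·22 = 714; ÷8 gives c = 89.25 px.
Each column+gutter stride is 111.25 px; with no margin, 7 of them is 778.75 px.

778.75 px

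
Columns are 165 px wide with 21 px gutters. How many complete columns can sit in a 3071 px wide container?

16 columns

k columns need k·165 + (k−1)·21 = k·186 − 21.
k·186 − 21 ≤ 3071 → k ≤ 3092 / 186 ≈ 16.62, so k = 16.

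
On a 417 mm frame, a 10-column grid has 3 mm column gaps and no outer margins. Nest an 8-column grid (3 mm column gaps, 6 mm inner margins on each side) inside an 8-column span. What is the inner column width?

10c + 9·3 = 417 → 10c = 390 → c = 39 mm.
Span of 8: 8·39 + 7·3 = 312 + 21 = 333 mm.
Inner content = 333 − 2·6 = 321 mm.
8d + 7·3 = 321 → 8d = 300 → d = 37.5 mm.

37.5 mm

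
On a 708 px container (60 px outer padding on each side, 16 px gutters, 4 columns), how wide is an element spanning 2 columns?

Take off 120 px of margins, leaving 588 px.
4c + 3·16 = 588 → 4c = 540 → c = 135 px.
Span of 2: 2·135 + 1·16 = 270 + 16 = 286 px.

286 px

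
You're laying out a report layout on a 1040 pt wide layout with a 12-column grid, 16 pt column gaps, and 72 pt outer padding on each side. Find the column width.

60 pt

Content width = 1040 − 2·72 = 896 pt.
Subtracting 11 column gaps of 16 leaves 720 for 12 columns, so c = 60 pt.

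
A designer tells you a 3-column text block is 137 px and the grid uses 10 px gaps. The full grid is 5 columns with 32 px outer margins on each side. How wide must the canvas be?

299 px

3c + 2·10 = 137 → 3c = 117 → c = 39 px.
Adding margins, columns and gutters: 64 + 195 + 40 = 299 px.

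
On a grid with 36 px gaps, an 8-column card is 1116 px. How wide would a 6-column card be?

828 px

8 columns + 7 gaps: 8c + 7·36 = 1116.
8c = 1116 − 252 = 864, so c = 108 px.
6-column span = 6·108 + 5·36 = 828 px.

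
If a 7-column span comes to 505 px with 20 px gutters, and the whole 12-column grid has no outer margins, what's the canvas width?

880 px

7c + 6·20 = 505 → 7c = 385 → c = 55 px.
Canvas = 12·55 + 11·20 = 660 + 220 = 880 px.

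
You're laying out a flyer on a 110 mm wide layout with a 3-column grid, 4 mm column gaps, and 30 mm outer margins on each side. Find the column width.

14 mm

Subtract both margins: 110 − 2·30 = 50 mm.
3 columns + 2 column gaps: 3c + 2·4 = 50.
3c = 50 − 8 = 42, so c = 14 mm.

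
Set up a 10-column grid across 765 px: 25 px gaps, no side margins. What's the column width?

54 px

765 − 9·25 = 540; ÷10 gives c = 54 px.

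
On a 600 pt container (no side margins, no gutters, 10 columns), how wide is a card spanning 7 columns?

420 pt

10c = 600 → c = 60 pt.
7-column span = 7·60 = 420 pt.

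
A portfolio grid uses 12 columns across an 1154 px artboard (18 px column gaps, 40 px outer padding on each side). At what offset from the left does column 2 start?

Content = 1154 − 2·40 = 1074 px.
1074 − 11·18 = 876; ÷12 gives c = 73 px.
Each column+gutter stride is 91 px; 1 of them past the 40 px margin is 40 + 91 = 131 px.

131 px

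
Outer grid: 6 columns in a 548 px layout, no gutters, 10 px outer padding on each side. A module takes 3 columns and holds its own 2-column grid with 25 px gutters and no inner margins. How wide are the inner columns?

Outer content = 548 − 2·10 = 528 px.
6c = 528 → c = 88 px.
With no gutters, 3 columns span 3·88 = 264 px.
2 columns + 1 gutter: 2d + 1·25 = 264.
2d = 264 − 25 = 239, so d = 119.5 px.

119.5 px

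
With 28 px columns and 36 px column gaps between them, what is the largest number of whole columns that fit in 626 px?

10 columns: 10·28 + 9·36 = 604 px ≤ 626.
11 columns: 668 px > 626. So 10.

10 columns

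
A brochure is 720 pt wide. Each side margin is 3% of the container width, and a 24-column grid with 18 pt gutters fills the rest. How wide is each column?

10.95 pt

Each margin = 3% of 720 = 21.6 pt; content = 720 − 2·21.6 = 676.8 pt.
24 columns + 23 gutters: 24c + 23·18 = 676.8.
24c = 676.8 − 414 = 262.8, so c = 10.95 pt.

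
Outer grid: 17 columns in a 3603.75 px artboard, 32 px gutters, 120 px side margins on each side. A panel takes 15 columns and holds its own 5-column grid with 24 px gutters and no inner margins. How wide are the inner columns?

573.65 px

Take off 240 px of margins, leaving 3363.75 px.
17 columns + 16 gutters: 17c + 16·32 = 3363.75.
17c = 3363.75 − 512 = 2851.75, so c = 167.75 px.
15-column span = 15·167.75 + 14·32 = 2964.25 px.
Subtracting 4 gutters of 24 leaves 2868.25 for 5 columns, so d = 573.65 px.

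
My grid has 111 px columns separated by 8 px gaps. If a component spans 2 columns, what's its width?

2 columns plus 1 gap: 222 + 8 = 230 px.

230 px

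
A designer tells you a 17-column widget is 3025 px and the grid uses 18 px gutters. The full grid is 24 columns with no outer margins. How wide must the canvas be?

4278 px

Subtracting 16 gutters of 18 leaves 2737 for 17 columns, so c = 161 px.
Canvas = 24·161 + 23·18 = 3864 + 414 = 4278 px.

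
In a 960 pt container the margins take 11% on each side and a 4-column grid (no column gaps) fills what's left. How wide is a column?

Each margin = 11% of 960 = 105.6 pt; content = 960 − 2·105.6 = 748.8 pt.
4c = 748.8 → c = 187.2 pt.

187.2 pt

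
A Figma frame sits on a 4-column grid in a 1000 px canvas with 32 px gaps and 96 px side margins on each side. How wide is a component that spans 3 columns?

Take off 192 px of margins, leaving 808 px.
Subtracting 3 gaps of 32 leaves 712 for 4 columns, so c = 178 px.
3-column span = 3·178 + 2·32 = 598 px.

598 px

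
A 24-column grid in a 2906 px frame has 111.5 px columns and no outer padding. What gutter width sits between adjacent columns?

10 px

24·111.5 + 23g = 2906 → 23g = 230 → g = 10 px.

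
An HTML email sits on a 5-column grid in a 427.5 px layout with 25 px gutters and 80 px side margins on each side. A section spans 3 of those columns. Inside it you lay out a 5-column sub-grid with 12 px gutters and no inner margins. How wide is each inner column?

Outer content = 427.5 − 2·80 = 267.5 px.
5c + 4·25 = 267.5 → 5c = 167.5 → c = 33.5 px.
3-column span = 3·33.5 + 2·25 = 150.5 px.
Subtracting 4 gutters of 12 leaves 102.5 for 5 columns, so d = 20.5 px.

20.5 px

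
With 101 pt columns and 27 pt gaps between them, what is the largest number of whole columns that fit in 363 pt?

3 columns

3 columns: 3·101 + 2·27 = 357 pt ≤ 363.
4 columns: 485 pt > 363. So 3.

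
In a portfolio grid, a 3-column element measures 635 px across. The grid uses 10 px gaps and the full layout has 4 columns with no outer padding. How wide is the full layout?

3c + 2·10 = 635 → 3c = 615 → c = 205 px.
Layout = 4·205 + 3·10 = 820 + 30 = 850 px.

850 px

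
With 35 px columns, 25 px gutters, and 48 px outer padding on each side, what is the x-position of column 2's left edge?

Each column+gutter stride is 60 px; 1 of them past the 48 px margin is 48 + 60 = 108 px.

108 px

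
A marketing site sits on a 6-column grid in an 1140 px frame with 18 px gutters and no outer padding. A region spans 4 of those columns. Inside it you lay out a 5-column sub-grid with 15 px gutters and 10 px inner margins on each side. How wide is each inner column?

134.8 px

Subtracting 5 gutters of 18 leaves 1050 for 6 columns, so c = 175 px.
Span of 4: 4·175 + 3·18 = 700 + 54 = 754 px.
Inner content = 754 − 2·10 = 734 px.
5 columns + 4 gutters: 5d + 4·15 = 734.
5d = 734 − 60 = 674, so d = 134.8 px.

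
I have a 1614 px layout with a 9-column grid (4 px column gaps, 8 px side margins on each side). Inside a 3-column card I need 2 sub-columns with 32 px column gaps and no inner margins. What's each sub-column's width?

Outer content = 1614 − 2·8 = 1598 px.
1598 − 8·4 = 1566; ÷9 gives c = 174 px.
Span of 3: 3·174 + 2·4 = 522 + 8 = 530 px.
2d + 1·32 = 530 → 2d = 498 → d = 249 px.

249 px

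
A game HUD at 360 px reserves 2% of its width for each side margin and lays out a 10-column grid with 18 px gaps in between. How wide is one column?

Each margin = 2% of 360 = 7.2 px; content = 360 − 2·7.2 = 345.6 px.
Subtracting 9 gaps of 18 leaves 183.6 for 10 columns, so c = 18.36 px.

18.36 px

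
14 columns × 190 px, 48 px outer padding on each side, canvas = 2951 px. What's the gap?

15 px

Inside the margins: 2951 − 96 = 2855 px.
14·190 + 13g = 2855 → 13g = 195 → g = 15 px.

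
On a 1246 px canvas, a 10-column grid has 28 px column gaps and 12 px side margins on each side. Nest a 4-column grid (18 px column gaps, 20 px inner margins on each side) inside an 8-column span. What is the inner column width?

219.5 px

Subtract both margins: 1246 − 2·12 = 1222 px.
1222 − 9·28 = 970; ÷10 gives c = 97 px.
Span of 8: 8·97 + 7·28 = 776 + 196 = 972 px.
Inner content = 972 − 2·20 = 932 px.
Subtracting 3 column gaps of 18 leaves 878 for 4 columns, so d = 219.5 px.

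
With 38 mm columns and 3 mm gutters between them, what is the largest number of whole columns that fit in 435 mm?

k columns need k·38 + (k−1)·3 = k·41 − 3.
k·41 − 3 ≤ 435 → k ≤ 438 / 41 ≈ 10.68, so k = 10.

10 columns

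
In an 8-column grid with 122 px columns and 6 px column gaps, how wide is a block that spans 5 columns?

634 px

5 columns plus 4 column gaps: 610 + 24 = 634 px.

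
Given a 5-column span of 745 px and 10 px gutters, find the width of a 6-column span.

5 columns + 4 gutters: 5c + 4·10 = 745.
5c = 745 − 40 = 705, so c = 141 px.
Span of 6: 6·141 + 5·10 = 846 + 50 = 896 px.

896 px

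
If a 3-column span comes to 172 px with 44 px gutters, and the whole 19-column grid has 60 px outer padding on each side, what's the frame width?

Subtracting 2 gutters of 44 leaves 84 for 3 columns, so c = 28 px.
Total width: 2·60 + 19·28 + 18·44 = 1444 px.

1444 px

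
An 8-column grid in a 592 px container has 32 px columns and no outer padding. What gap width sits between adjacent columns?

48 px

8·32 + 7g = 592 → 7g = 336 → g = 48 px.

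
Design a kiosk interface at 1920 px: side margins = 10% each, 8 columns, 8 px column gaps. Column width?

185 px

1920 × (1 − 2·10%) = 1920 × 80% = 1536 px for the columns.
Subtracting 7 column gaps of 8 leaves 1480 for 8 columns, so c = 185 px.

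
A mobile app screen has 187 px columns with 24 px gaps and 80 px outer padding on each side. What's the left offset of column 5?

Before column 5: the margin + 4 columns + 4 gaps.
Offset = 80 + 4·(187 + 24) = 80 + 844 = 924 px.

924 px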